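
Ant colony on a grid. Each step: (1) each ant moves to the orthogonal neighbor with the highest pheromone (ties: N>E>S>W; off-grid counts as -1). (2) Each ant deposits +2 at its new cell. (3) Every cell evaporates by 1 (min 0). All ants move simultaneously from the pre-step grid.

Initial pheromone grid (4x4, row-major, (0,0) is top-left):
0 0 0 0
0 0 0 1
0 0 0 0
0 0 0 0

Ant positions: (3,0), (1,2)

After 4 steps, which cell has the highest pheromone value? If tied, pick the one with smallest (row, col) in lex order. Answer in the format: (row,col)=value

Answer: (0,1)=1

Derivation:
Step 1: ant0:(3,0)->N->(2,0) | ant1:(1,2)->E->(1,3)
  grid max=2 at (1,3)
Step 2: ant0:(2,0)->N->(1,0) | ant1:(1,3)->N->(0,3)
  grid max=1 at (0,3)
Step 3: ant0:(1,0)->N->(0,0) | ant1:(0,3)->S->(1,3)
  grid max=2 at (1,3)
Step 4: ant0:(0,0)->E->(0,1) | ant1:(1,3)->N->(0,3)
  grid max=1 at (0,1)
Final grid:
  0 1 0 1
  0 0 0 1
  0 0 0 0
  0 0 0 0
Max pheromone 1 at (0,1)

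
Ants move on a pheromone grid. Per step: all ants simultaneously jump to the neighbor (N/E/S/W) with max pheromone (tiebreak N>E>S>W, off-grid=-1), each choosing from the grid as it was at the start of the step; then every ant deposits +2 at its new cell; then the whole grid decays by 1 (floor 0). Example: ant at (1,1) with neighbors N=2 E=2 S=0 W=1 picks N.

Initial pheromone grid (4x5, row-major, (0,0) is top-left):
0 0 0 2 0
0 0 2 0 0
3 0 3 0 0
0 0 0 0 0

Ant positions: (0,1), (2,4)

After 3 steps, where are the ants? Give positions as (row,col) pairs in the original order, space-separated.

Step 1: ant0:(0,1)->E->(0,2) | ant1:(2,4)->N->(1,4)
  grid max=2 at (2,0)
Step 2: ant0:(0,2)->E->(0,3) | ant1:(1,4)->N->(0,4)
  grid max=2 at (0,3)
Step 3: ant0:(0,3)->E->(0,4) | ant1:(0,4)->W->(0,3)
  grid max=3 at (0,3)

(0,4) (0,3)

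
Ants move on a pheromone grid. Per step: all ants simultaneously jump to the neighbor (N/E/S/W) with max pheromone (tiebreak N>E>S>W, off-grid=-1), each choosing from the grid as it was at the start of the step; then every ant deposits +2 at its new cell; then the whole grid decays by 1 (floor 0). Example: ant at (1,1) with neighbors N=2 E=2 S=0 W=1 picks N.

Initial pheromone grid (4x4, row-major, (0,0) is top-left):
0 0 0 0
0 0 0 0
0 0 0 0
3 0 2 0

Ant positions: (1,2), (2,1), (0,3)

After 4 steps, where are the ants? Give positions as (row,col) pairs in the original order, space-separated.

Step 1: ant0:(1,2)->N->(0,2) | ant1:(2,1)->N->(1,1) | ant2:(0,3)->S->(1,3)
  grid max=2 at (3,0)
Step 2: ant0:(0,2)->E->(0,3) | ant1:(1,1)->N->(0,1) | ant2:(1,3)->N->(0,3)
  grid max=3 at (0,3)
Step 3: ant0:(0,3)->S->(1,3) | ant1:(0,1)->E->(0,2) | ant2:(0,3)->S->(1,3)
  grid max=3 at (1,3)
Step 4: ant0:(1,3)->N->(0,3) | ant1:(0,2)->E->(0,3) | ant2:(1,3)->N->(0,3)
  grid max=7 at (0,3)

(0,3) (0,3) (0,3)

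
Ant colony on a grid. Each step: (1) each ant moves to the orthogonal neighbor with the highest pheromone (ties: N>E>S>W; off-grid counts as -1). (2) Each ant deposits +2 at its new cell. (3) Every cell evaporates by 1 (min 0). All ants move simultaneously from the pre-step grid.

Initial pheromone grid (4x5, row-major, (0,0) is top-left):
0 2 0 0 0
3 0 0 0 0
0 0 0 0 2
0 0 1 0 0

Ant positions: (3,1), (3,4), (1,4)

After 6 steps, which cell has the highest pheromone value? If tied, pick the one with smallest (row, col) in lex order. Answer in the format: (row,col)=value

Step 1: ant0:(3,1)->E->(3,2) | ant1:(3,4)->N->(2,4) | ant2:(1,4)->S->(2,4)
  grid max=5 at (2,4)
Step 2: ant0:(3,2)->N->(2,2) | ant1:(2,4)->N->(1,4) | ant2:(2,4)->N->(1,4)
  grid max=4 at (2,4)
Step 3: ant0:(2,2)->S->(3,2) | ant1:(1,4)->S->(2,4) | ant2:(1,4)->S->(2,4)
  grid max=7 at (2,4)
Step 4: ant0:(3,2)->N->(2,2) | ant1:(2,4)->N->(1,4) | ant2:(2,4)->N->(1,4)
  grid max=6 at (2,4)
Step 5: ant0:(2,2)->S->(3,2) | ant1:(1,4)->S->(2,4) | ant2:(1,4)->S->(2,4)
  grid max=9 at (2,4)
Step 6: ant0:(3,2)->N->(2,2) | ant1:(2,4)->N->(1,4) | ant2:(2,4)->N->(1,4)
  grid max=8 at (2,4)
Final grid:
  0 0 0 0 0
  0 0 0 0 7
  0 0 1 0 8
  0 0 1 0 0
Max pheromone 8 at (2,4)

Answer: (2,4)=8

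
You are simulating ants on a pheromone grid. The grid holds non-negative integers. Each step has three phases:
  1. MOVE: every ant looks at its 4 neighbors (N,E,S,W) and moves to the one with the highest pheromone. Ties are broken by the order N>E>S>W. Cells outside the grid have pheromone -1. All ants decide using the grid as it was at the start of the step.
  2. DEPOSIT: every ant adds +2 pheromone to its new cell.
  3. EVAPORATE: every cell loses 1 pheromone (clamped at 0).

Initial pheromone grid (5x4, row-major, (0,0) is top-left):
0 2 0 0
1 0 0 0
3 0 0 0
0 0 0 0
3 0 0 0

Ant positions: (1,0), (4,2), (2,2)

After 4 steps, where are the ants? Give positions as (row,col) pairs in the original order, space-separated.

Step 1: ant0:(1,0)->S->(2,0) | ant1:(4,2)->N->(3,2) | ant2:(2,2)->N->(1,2)
  grid max=4 at (2,0)
Step 2: ant0:(2,0)->N->(1,0) | ant1:(3,2)->N->(2,2) | ant2:(1,2)->N->(0,2)
  grid max=3 at (2,0)
Step 3: ant0:(1,0)->S->(2,0) | ant1:(2,2)->N->(1,2) | ant2:(0,2)->E->(0,3)
  grid max=4 at (2,0)
Step 4: ant0:(2,0)->N->(1,0) | ant1:(1,2)->N->(0,2) | ant2:(0,3)->S->(1,3)
  grid max=3 at (2,0)

(1,0) (0,2) (1,3)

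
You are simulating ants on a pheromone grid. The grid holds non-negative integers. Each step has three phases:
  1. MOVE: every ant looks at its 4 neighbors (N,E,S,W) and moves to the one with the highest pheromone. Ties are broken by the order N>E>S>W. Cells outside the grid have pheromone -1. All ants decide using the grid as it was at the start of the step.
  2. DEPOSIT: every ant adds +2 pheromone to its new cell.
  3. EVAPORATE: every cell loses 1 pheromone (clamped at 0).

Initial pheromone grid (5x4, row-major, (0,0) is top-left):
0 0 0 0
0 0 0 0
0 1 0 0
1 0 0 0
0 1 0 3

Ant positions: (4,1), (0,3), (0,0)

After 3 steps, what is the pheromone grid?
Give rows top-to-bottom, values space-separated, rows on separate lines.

After step 1: ants at (3,1),(1,3),(0,1)
  0 1 0 0
  0 0 0 1
  0 0 0 0
  0 1 0 0
  0 0 0 2
After step 2: ants at (2,1),(0,3),(0,2)
  0 0 1 1
  0 0 0 0
  0 1 0 0
  0 0 0 0
  0 0 0 1
After step 3: ants at (1,1),(0,2),(0,3)
  0 0 2 2
  0 1 0 0
  0 0 0 0
  0 0 0 0
  0 0 0 0

0 0 2 2
0 1 0 0
0 0 0 0
0 0 0 0
0 0 0 0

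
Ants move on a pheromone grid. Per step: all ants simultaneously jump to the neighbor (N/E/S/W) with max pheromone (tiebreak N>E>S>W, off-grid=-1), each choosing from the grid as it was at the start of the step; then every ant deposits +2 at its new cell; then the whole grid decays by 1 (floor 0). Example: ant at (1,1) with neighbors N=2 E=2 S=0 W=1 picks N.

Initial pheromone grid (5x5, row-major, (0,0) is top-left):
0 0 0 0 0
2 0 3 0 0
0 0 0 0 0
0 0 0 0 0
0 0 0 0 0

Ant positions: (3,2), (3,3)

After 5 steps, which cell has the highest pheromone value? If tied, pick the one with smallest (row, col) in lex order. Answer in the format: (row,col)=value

Step 1: ant0:(3,2)->N->(2,2) | ant1:(3,3)->N->(2,3)
  grid max=2 at (1,2)
Step 2: ant0:(2,2)->N->(1,2) | ant1:(2,3)->W->(2,2)
  grid max=3 at (1,2)
Step 3: ant0:(1,2)->S->(2,2) | ant1:(2,2)->N->(1,2)
  grid max=4 at (1,2)
Step 4: ant0:(2,2)->N->(1,2) | ant1:(1,2)->S->(2,2)
  grid max=5 at (1,2)
Step 5: ant0:(1,2)->S->(2,2) | ant1:(2,2)->N->(1,2)
  grid max=6 at (1,2)
Final grid:
  0 0 0 0 0
  0 0 6 0 0
  0 0 5 0 0
  0 0 0 0 0
  0 0 0 0 0
Max pheromone 6 at (1,2)

Answer: (1,2)=6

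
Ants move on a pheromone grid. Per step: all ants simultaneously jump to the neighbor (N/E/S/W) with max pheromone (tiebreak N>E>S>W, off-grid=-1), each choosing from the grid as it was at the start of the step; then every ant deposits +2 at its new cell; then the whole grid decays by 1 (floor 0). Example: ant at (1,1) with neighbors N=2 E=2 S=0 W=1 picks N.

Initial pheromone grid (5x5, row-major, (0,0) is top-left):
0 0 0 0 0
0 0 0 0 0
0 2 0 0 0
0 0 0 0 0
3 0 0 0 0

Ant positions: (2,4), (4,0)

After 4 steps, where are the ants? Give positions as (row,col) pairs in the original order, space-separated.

Step 1: ant0:(2,4)->N->(1,4) | ant1:(4,0)->N->(3,0)
  grid max=2 at (4,0)
Step 2: ant0:(1,4)->N->(0,4) | ant1:(3,0)->S->(4,0)
  grid max=3 at (4,0)
Step 3: ant0:(0,4)->S->(1,4) | ant1:(4,0)->N->(3,0)
  grid max=2 at (4,0)
Step 4: ant0:(1,4)->N->(0,4) | ant1:(3,0)->S->(4,0)
  grid max=3 at (4,0)

(0,4) (4,0)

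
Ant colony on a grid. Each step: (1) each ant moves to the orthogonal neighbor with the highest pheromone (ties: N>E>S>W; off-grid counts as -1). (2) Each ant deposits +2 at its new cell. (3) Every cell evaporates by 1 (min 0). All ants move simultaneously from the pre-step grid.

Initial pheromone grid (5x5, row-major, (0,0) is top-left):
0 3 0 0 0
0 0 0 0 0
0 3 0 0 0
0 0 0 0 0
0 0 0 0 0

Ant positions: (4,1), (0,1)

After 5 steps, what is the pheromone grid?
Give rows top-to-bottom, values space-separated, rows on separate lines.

After step 1: ants at (3,1),(0,2)
  0 2 1 0 0
  0 0 0 0 0
  0 2 0 0 0
  0 1 0 0 0
  0 0 0 0 0
After step 2: ants at (2,1),(0,1)
  0 3 0 0 0
  0 0 0 0 0
  0 3 0 0 0
  0 0 0 0 0
  0 0 0 0 0
After step 3: ants at (1,1),(0,2)
  0 2 1 0 0
  0 1 0 0 0
  0 2 0 0 0
  0 0 0 0 0
  0 0 0 0 0
After step 4: ants at (0,1),(0,1)
  0 5 0 0 0
  0 0 0 0 0
  0 1 0 0 0
  0 0 0 0 0
  0 0 0 0 0
After step 5: ants at (0,2),(0,2)
  0 4 3 0 0
  0 0 0 0 0
  0 0 0 0 0
  0 0 0 0 0
  0 0 0 0 0

0 4 3 0 0
0 0 0 0 0
0 0 0 0 0
0 0 0 0 0
0 0 0 0 0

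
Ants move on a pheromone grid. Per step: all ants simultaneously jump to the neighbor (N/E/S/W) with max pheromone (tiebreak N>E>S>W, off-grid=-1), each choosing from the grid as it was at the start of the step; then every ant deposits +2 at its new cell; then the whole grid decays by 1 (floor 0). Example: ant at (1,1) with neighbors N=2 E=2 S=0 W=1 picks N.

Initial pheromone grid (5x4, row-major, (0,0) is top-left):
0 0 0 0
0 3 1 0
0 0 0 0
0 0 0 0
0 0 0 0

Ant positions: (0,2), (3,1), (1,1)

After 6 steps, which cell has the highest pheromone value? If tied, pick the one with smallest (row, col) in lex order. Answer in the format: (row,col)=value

Answer: (1,1)=15

Derivation:
Step 1: ant0:(0,2)->S->(1,2) | ant1:(3,1)->N->(2,1) | ant2:(1,1)->E->(1,2)
  grid max=4 at (1,2)
Step 2: ant0:(1,2)->W->(1,1) | ant1:(2,1)->N->(1,1) | ant2:(1,2)->W->(1,1)
  grid max=7 at (1,1)
Step 3: ant0:(1,1)->E->(1,2) | ant1:(1,1)->E->(1,2) | ant2:(1,1)->E->(1,2)
  grid max=8 at (1,2)
Step 4: ant0:(1,2)->W->(1,1) | ant1:(1,2)->W->(1,1) | ant2:(1,2)->W->(1,1)
  grid max=11 at (1,1)
Step 5: ant0:(1,1)->E->(1,2) | ant1:(1,1)->E->(1,2) | ant2:(1,1)->E->(1,2)
  grid max=12 at (1,2)
Step 6: ant0:(1,2)->W->(1,1) | ant1:(1,2)->W->(1,1) | ant2:(1,2)->W->(1,1)
  grid max=15 at (1,1)
Final grid:
  0 0 0 0
  0 15 11 0
  0 0 0 0
  0 0 0 0
  0 0 0 0
Max pheromone 15 at (1,1)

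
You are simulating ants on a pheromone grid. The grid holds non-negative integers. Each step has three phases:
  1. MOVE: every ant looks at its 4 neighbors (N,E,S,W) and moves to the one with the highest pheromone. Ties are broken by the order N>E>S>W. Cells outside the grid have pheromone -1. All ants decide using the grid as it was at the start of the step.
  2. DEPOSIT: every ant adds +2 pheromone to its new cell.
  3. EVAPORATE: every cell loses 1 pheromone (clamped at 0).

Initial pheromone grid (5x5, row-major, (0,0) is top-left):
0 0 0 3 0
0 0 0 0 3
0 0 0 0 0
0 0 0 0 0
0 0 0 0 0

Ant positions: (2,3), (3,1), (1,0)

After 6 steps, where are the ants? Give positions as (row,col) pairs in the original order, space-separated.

Step 1: ant0:(2,3)->N->(1,3) | ant1:(3,1)->N->(2,1) | ant2:(1,0)->N->(0,0)
  grid max=2 at (0,3)
Step 2: ant0:(1,3)->N->(0,3) | ant1:(2,1)->N->(1,1) | ant2:(0,0)->E->(0,1)
  grid max=3 at (0,3)
Step 3: ant0:(0,3)->E->(0,4) | ant1:(1,1)->N->(0,1) | ant2:(0,1)->S->(1,1)
  grid max=2 at (0,1)
Step 4: ant0:(0,4)->W->(0,3) | ant1:(0,1)->S->(1,1) | ant2:(1,1)->N->(0,1)
  grid max=3 at (0,1)
Step 5: ant0:(0,3)->E->(0,4) | ant1:(1,1)->N->(0,1) | ant2:(0,1)->S->(1,1)
  grid max=4 at (0,1)
Step 6: ant0:(0,4)->W->(0,3) | ant1:(0,1)->S->(1,1) | ant2:(1,1)->N->(0,1)
  grid max=5 at (0,1)

(0,3) (1,1) (0,1)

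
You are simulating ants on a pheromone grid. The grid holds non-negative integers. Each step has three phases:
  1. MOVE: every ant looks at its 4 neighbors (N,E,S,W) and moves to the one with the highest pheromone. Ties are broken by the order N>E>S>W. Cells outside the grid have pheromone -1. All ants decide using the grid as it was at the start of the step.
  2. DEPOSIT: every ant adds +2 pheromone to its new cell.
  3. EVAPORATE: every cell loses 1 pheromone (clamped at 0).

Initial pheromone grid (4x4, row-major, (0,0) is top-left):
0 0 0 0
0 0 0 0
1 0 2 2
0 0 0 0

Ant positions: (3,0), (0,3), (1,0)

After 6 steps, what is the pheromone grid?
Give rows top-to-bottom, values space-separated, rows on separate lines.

After step 1: ants at (2,0),(1,3),(2,0)
  0 0 0 0
  0 0 0 1
  4 0 1 1
  0 0 0 0
After step 2: ants at (1,0),(2,3),(1,0)
  0 0 0 0
  3 0 0 0
  3 0 0 2
  0 0 0 0
After step 3: ants at (2,0),(1,3),(2,0)
  0 0 0 0
  2 0 0 1
  6 0 0 1
  0 0 0 0
After step 4: ants at (1,0),(2,3),(1,0)
  0 0 0 0
  5 0 0 0
  5 0 0 2
  0 0 0 0
After step 5: ants at (2,0),(1,3),(2,0)
  0 0 0 0
  4 0 0 1
  8 0 0 1
  0 0 0 0
After step 6: ants at (1,0),(2,3),(1,0)
  0 0 0 0
  7 0 0 0
  7 0 0 2
  0 0 0 0

0 0 0 0
7 0 0 0
7 0 0 2
0 0 0 0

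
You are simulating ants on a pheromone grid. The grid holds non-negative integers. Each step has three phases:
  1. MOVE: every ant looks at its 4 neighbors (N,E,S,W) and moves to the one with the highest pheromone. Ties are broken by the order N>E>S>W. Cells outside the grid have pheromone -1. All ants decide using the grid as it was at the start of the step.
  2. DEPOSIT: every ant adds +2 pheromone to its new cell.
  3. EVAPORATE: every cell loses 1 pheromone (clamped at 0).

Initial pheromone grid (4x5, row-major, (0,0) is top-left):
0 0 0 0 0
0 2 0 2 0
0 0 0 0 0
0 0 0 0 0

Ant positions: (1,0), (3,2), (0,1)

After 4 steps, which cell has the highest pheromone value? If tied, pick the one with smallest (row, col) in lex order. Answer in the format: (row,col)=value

Step 1: ant0:(1,0)->E->(1,1) | ant1:(3,2)->N->(2,2) | ant2:(0,1)->S->(1,1)
  grid max=5 at (1,1)
Step 2: ant0:(1,1)->N->(0,1) | ant1:(2,2)->N->(1,2) | ant2:(1,1)->N->(0,1)
  grid max=4 at (1,1)
Step 3: ant0:(0,1)->S->(1,1) | ant1:(1,2)->W->(1,1) | ant2:(0,1)->S->(1,1)
  grid max=9 at (1,1)
Step 4: ant0:(1,1)->N->(0,1) | ant1:(1,1)->N->(0,1) | ant2:(1,1)->N->(0,1)
  grid max=8 at (1,1)
Final grid:
  0 7 0 0 0
  0 8 0 0 0
  0 0 0 0 0
  0 0 0 0 0
Max pheromone 8 at (1,1)

Answer: (1,1)=8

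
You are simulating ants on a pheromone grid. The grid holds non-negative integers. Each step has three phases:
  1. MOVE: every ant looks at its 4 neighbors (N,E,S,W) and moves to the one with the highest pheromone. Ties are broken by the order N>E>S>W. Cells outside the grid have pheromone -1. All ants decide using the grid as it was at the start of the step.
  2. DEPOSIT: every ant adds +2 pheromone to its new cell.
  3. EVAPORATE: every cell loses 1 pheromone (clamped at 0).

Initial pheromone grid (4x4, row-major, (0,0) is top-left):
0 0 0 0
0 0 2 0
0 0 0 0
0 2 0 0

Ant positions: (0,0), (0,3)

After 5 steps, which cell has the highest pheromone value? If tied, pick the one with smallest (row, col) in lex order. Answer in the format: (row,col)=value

Step 1: ant0:(0,0)->E->(0,1) | ant1:(0,3)->S->(1,3)
  grid max=1 at (0,1)
Step 2: ant0:(0,1)->E->(0,2) | ant1:(1,3)->W->(1,2)
  grid max=2 at (1,2)
Step 3: ant0:(0,2)->S->(1,2) | ant1:(1,2)->N->(0,2)
  grid max=3 at (1,2)
Step 4: ant0:(1,2)->N->(0,2) | ant1:(0,2)->S->(1,2)
  grid max=4 at (1,2)
Step 5: ant0:(0,2)->S->(1,2) | ant1:(1,2)->N->(0,2)
  grid max=5 at (1,2)
Final grid:
  0 0 4 0
  0 0 5 0
  0 0 0 0
  0 0 0 0
Max pheromone 5 at (1,2)

Answer: (1,2)=5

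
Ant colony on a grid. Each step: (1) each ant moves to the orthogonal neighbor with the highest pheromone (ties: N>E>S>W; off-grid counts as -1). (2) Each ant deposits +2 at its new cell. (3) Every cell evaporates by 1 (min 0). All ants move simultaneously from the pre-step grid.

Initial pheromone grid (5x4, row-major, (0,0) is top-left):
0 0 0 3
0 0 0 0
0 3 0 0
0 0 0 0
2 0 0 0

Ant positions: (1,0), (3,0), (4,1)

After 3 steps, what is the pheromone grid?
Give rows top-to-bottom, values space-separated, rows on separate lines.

After step 1: ants at (0,0),(4,0),(4,0)
  1 0 0 2
  0 0 0 0
  0 2 0 0
  0 0 0 0
  5 0 0 0
After step 2: ants at (0,1),(3,0),(3,0)
  0 1 0 1
  0 0 0 0
  0 1 0 0
  3 0 0 0
  4 0 0 0
After step 3: ants at (0,2),(4,0),(4,0)
  0 0 1 0
  0 0 0 0
  0 0 0 0
  2 0 0 0
  7 0 0 0

0 0 1 0
0 0 0 0
0 0 0 0
2 0 0 0
7 0 0 0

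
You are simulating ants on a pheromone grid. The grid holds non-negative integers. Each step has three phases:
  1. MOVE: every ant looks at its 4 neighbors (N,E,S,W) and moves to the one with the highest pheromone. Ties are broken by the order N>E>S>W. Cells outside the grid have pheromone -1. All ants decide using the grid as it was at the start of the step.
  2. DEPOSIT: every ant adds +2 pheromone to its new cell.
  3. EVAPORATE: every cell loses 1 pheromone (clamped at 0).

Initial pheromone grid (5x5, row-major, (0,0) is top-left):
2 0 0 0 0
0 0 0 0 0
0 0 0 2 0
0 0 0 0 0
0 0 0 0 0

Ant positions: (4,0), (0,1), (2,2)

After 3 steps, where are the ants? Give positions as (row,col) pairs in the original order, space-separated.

Step 1: ant0:(4,0)->N->(3,0) | ant1:(0,1)->W->(0,0) | ant2:(2,2)->E->(2,3)
  grid max=3 at (0,0)
Step 2: ant0:(3,0)->N->(2,0) | ant1:(0,0)->E->(0,1) | ant2:(2,3)->N->(1,3)
  grid max=2 at (0,0)
Step 3: ant0:(2,0)->N->(1,0) | ant1:(0,1)->W->(0,0) | ant2:(1,3)->S->(2,3)
  grid max=3 at (0,0)

(1,0) (0,0) (2,3)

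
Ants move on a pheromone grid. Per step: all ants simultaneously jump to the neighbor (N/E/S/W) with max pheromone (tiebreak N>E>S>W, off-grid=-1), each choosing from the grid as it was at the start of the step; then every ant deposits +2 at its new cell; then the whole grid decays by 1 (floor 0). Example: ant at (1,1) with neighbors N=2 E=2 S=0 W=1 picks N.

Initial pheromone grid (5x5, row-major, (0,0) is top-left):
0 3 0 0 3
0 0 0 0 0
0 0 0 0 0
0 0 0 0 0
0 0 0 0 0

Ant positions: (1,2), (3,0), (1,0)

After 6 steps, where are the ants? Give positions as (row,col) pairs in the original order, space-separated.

Step 1: ant0:(1,2)->N->(0,2) | ant1:(3,0)->N->(2,0) | ant2:(1,0)->N->(0,0)
  grid max=2 at (0,1)
Step 2: ant0:(0,2)->W->(0,1) | ant1:(2,0)->N->(1,0) | ant2:(0,0)->E->(0,1)
  grid max=5 at (0,1)
Step 3: ant0:(0,1)->E->(0,2) | ant1:(1,0)->N->(0,0) | ant2:(0,1)->E->(0,2)
  grid max=4 at (0,1)
Step 4: ant0:(0,2)->W->(0,1) | ant1:(0,0)->E->(0,1) | ant2:(0,2)->W->(0,1)
  grid max=9 at (0,1)
Step 5: ant0:(0,1)->E->(0,2) | ant1:(0,1)->E->(0,2) | ant2:(0,1)->E->(0,2)
  grid max=8 at (0,1)
Step 6: ant0:(0,2)->W->(0,1) | ant1:(0,2)->W->(0,1) | ant2:(0,2)->W->(0,1)
  grid max=13 at (0,1)

(0,1) (0,1) (0,1)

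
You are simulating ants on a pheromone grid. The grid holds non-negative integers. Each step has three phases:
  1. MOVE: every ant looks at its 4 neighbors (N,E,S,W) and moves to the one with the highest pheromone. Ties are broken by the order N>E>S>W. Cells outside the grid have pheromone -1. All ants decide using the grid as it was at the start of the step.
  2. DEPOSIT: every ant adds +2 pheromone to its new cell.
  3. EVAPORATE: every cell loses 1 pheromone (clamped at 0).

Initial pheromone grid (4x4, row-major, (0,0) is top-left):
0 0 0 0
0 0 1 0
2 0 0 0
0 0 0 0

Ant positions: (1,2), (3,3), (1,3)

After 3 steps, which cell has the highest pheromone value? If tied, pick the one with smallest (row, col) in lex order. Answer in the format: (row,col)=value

Answer: (1,2)=6

Derivation:
Step 1: ant0:(1,2)->N->(0,2) | ant1:(3,3)->N->(2,3) | ant2:(1,3)->W->(1,2)
  grid max=2 at (1,2)
Step 2: ant0:(0,2)->S->(1,2) | ant1:(2,3)->N->(1,3) | ant2:(1,2)->N->(0,2)
  grid max=3 at (1,2)
Step 3: ant0:(1,2)->N->(0,2) | ant1:(1,3)->W->(1,2) | ant2:(0,2)->S->(1,2)
  grid max=6 at (1,2)
Final grid:
  0 0 3 0
  0 0 6 0
  0 0 0 0
  0 0 0 0
Max pheromone 6 at (1,2)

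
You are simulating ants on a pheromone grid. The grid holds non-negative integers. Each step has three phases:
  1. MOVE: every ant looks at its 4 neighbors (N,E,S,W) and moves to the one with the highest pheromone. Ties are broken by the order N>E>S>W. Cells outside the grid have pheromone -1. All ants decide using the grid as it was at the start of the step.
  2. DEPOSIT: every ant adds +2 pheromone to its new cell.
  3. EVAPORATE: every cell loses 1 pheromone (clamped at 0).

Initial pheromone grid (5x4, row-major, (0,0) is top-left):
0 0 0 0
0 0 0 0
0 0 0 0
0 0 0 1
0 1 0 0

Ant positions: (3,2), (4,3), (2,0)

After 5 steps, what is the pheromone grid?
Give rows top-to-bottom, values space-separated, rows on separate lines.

After step 1: ants at (3,3),(3,3),(1,0)
  0 0 0 0
  1 0 0 0
  0 0 0 0
  0 0 0 4
  0 0 0 0
After step 2: ants at (2,3),(2,3),(0,0)
  1 0 0 0
  0 0 0 0
  0 0 0 3
  0 0 0 3
  0 0 0 0
After step 3: ants at (3,3),(3,3),(0,1)
  0 1 0 0
  0 0 0 0
  0 0 0 2
  0 0 0 6
  0 0 0 0
After step 4: ants at (2,3),(2,3),(0,2)
  0 0 1 0
  0 0 0 0
  0 0 0 5
  0 0 0 5
  0 0 0 0
After step 5: ants at (3,3),(3,3),(0,3)
  0 0 0 1
  0 0 0 0
  0 0 0 4
  0 0 0 8
  0 0 0 0

0 0 0 1
0 0 0 0
0 0 0 4
0 0 0 8
0 0 0 0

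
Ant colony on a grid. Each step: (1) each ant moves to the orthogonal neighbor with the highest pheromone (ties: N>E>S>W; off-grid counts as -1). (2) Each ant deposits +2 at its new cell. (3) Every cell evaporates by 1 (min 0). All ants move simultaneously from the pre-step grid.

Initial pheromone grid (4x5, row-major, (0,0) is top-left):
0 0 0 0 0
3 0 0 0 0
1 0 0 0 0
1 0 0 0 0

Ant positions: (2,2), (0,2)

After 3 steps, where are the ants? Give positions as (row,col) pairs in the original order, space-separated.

Step 1: ant0:(2,2)->N->(1,2) | ant1:(0,2)->E->(0,3)
  grid max=2 at (1,0)
Step 2: ant0:(1,2)->N->(0,2) | ant1:(0,3)->E->(0,4)
  grid max=1 at (0,2)
Step 3: ant0:(0,2)->E->(0,3) | ant1:(0,4)->S->(1,4)
  grid max=1 at (0,3)

(0,3) (1,4)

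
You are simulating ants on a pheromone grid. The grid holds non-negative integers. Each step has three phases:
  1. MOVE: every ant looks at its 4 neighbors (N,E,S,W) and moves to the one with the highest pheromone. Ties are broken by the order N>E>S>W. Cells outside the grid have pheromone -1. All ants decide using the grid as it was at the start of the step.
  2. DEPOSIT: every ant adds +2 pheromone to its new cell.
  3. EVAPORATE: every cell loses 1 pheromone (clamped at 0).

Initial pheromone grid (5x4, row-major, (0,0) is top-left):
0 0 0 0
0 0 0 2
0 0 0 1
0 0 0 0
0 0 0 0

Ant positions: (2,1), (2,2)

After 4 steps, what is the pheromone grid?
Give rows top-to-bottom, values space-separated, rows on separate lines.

After step 1: ants at (1,1),(2,3)
  0 0 0 0
  0 1 0 1
  0 0 0 2
  0 0 0 0
  0 0 0 0
After step 2: ants at (0,1),(1,3)
  0 1 0 0
  0 0 0 2
  0 0 0 1
  0 0 0 0
  0 0 0 0
After step 3: ants at (0,2),(2,3)
  0 0 1 0
  0 0 0 1
  0 0 0 2
  0 0 0 0
  0 0 0 0
After step 4: ants at (0,3),(1,3)
  0 0 0 1
  0 0 0 2
  0 0 0 1
  0 0 0 0
  0 0 0 0

0 0 0 1
0 0 0 2
0 0 0 1
0 0 0 0
0 0 0 0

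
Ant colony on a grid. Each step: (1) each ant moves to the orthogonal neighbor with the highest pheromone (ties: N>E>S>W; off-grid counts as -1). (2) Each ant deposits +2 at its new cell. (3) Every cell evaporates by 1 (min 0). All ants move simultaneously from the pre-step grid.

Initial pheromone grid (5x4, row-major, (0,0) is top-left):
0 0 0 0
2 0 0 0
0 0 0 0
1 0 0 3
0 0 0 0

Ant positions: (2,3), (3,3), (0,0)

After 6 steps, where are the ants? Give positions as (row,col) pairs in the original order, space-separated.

Step 1: ant0:(2,3)->S->(3,3) | ant1:(3,3)->N->(2,3) | ant2:(0,0)->S->(1,0)
  grid max=4 at (3,3)
Step 2: ant0:(3,3)->N->(2,3) | ant1:(2,3)->S->(3,3) | ant2:(1,0)->N->(0,0)
  grid max=5 at (3,3)
Step 3: ant0:(2,3)->S->(3,3) | ant1:(3,3)->N->(2,3) | ant2:(0,0)->S->(1,0)
  grid max=6 at (3,3)
Step 4: ant0:(3,3)->N->(2,3) | ant1:(2,3)->S->(3,3) | ant2:(1,0)->N->(0,0)
  grid max=7 at (3,3)
Step 5: ant0:(2,3)->S->(3,3) | ant1:(3,3)->N->(2,3) | ant2:(0,0)->S->(1,0)
  grid max=8 at (3,3)
Step 6: ant0:(3,3)->N->(2,3) | ant1:(2,3)->S->(3,3) | ant2:(1,0)->N->(0,0)
  grid max=9 at (3,3)

(2,3) (3,3) (0,0)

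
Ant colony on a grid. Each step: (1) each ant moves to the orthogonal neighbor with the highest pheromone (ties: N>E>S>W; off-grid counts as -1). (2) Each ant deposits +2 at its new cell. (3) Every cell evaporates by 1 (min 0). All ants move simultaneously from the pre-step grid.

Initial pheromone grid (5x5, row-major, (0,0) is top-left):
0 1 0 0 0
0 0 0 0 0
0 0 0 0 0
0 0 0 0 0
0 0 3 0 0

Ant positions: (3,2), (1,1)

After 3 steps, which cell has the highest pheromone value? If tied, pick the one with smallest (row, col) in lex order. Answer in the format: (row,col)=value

Step 1: ant0:(3,2)->S->(4,2) | ant1:(1,1)->N->(0,1)
  grid max=4 at (4,2)
Step 2: ant0:(4,2)->N->(3,2) | ant1:(0,1)->E->(0,2)
  grid max=3 at (4,2)
Step 3: ant0:(3,2)->S->(4,2) | ant1:(0,2)->W->(0,1)
  grid max=4 at (4,2)
Final grid:
  0 2 0 0 0
  0 0 0 0 0
  0 0 0 0 0
  0 0 0 0 0
  0 0 4 0 0
Max pheromone 4 at (4,2)

Answer: (4,2)=4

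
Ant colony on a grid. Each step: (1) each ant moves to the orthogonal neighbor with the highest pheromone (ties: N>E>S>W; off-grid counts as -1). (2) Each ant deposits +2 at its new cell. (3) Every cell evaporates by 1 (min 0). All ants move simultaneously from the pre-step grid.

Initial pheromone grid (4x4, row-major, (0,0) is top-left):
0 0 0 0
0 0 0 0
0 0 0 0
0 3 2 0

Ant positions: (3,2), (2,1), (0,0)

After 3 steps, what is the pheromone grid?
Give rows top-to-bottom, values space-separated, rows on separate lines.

After step 1: ants at (3,1),(3,1),(0,1)
  0 1 0 0
  0 0 0 0
  0 0 0 0
  0 6 1 0
After step 2: ants at (3,2),(3,2),(0,2)
  0 0 1 0
  0 0 0 0
  0 0 0 0
  0 5 4 0
After step 3: ants at (3,1),(3,1),(0,3)
  0 0 0 1
  0 0 0 0
  0 0 0 0
  0 8 3 0

0 0 0 1
0 0 0 0
0 0 0 0
0 8 3 0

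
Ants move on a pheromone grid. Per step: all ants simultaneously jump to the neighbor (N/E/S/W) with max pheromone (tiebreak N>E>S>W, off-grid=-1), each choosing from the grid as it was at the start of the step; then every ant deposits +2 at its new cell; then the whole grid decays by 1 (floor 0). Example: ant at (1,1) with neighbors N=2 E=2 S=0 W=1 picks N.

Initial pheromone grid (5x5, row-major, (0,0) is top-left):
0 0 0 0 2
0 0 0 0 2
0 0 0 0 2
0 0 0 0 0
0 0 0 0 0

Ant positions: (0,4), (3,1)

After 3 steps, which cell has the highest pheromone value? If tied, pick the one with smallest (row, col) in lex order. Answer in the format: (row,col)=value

Answer: (1,4)=3

Derivation:
Step 1: ant0:(0,4)->S->(1,4) | ant1:(3,1)->N->(2,1)
  grid max=3 at (1,4)
Step 2: ant0:(1,4)->N->(0,4) | ant1:(2,1)->N->(1,1)
  grid max=2 at (0,4)
Step 3: ant0:(0,4)->S->(1,4) | ant1:(1,1)->N->(0,1)
  grid max=3 at (1,4)
Final grid:
  0 1 0 0 1
  0 0 0 0 3
  0 0 0 0 0
  0 0 0 0 0
  0 0 0 0 0
Max pheromone 3 at (1,4)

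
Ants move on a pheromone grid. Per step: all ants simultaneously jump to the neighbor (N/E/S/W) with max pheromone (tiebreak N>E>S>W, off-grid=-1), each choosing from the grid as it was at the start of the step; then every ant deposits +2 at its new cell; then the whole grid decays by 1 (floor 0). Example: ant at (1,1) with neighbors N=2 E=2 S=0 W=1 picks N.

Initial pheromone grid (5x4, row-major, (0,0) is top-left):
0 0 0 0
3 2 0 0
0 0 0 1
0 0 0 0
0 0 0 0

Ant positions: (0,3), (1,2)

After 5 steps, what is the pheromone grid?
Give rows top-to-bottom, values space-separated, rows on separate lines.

After step 1: ants at (1,3),(1,1)
  0 0 0 0
  2 3 0 1
  0 0 0 0
  0 0 0 0
  0 0 0 0
After step 2: ants at (0,3),(1,0)
  0 0 0 1
  3 2 0 0
  0 0 0 0
  0 0 0 0
  0 0 0 0
After step 3: ants at (1,3),(1,1)
  0 0 0 0
  2 3 0 1
  0 0 0 0
  0 0 0 0
  0 0 0 0
After step 4: ants at (0,3),(1,0)
  0 0 0 1
  3 2 0 0
  0 0 0 0
  0 0 0 0
  0 0 0 0
After step 5: ants at (1,3),(1,1)
  0 0 0 0
  2 3 0 1
  0 0 0 0
  0 0 0 0
  0 0 0 0

0 0 0 0
2 3 0 1
0 0 0 0
0 0 0 0
0 0 0 0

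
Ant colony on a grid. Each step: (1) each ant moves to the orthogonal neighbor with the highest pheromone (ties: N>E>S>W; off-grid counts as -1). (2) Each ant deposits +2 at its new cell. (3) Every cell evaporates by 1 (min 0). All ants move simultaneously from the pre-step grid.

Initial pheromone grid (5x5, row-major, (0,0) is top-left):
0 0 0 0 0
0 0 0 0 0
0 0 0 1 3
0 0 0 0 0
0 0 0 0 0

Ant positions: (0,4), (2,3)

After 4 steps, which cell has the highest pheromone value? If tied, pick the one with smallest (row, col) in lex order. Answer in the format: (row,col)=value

Step 1: ant0:(0,4)->S->(1,4) | ant1:(2,3)->E->(2,4)
  grid max=4 at (2,4)
Step 2: ant0:(1,4)->S->(2,4) | ant1:(2,4)->N->(1,4)
  grid max=5 at (2,4)
Step 3: ant0:(2,4)->N->(1,4) | ant1:(1,4)->S->(2,4)
  grid max=6 at (2,4)
Step 4: ant0:(1,4)->S->(2,4) | ant1:(2,4)->N->(1,4)
  grid max=7 at (2,4)
Final grid:
  0 0 0 0 0
  0 0 0 0 4
  0 0 0 0 7
  0 0 0 0 0
  0 0 0 0 0
Max pheromone 7 at (2,4)

Answer: (2,4)=7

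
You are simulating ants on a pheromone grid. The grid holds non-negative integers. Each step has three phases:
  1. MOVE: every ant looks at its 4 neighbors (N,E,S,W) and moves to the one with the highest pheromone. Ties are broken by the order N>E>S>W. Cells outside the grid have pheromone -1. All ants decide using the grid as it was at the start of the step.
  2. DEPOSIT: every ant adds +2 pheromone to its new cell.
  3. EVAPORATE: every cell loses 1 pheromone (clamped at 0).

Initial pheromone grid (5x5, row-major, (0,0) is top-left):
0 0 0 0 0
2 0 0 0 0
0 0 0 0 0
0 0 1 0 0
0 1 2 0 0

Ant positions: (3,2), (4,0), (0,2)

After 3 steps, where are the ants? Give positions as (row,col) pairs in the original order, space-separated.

Step 1: ant0:(3,2)->S->(4,2) | ant1:(4,0)->E->(4,1) | ant2:(0,2)->E->(0,3)
  grid max=3 at (4,2)
Step 2: ant0:(4,2)->W->(4,1) | ant1:(4,1)->E->(4,2) | ant2:(0,3)->E->(0,4)
  grid max=4 at (4,2)
Step 3: ant0:(4,1)->E->(4,2) | ant1:(4,2)->W->(4,1) | ant2:(0,4)->S->(1,4)
  grid max=5 at (4,2)

(4,2) (4,1) (1,4)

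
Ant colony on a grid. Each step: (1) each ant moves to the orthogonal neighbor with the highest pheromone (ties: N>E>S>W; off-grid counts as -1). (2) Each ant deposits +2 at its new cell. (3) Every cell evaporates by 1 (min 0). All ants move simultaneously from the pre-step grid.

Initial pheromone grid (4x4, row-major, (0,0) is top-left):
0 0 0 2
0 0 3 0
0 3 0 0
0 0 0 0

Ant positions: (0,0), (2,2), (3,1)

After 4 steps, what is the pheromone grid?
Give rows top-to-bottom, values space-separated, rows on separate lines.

After step 1: ants at (0,1),(1,2),(2,1)
  0 1 0 1
  0 0 4 0
  0 4 0 0
  0 0 0 0
After step 2: ants at (0,2),(0,2),(1,1)
  0 0 3 0
  0 1 3 0
  0 3 0 0
  0 0 0 0
After step 3: ants at (1,2),(1,2),(1,2)
  0 0 2 0
  0 0 8 0
  0 2 0 0
  0 0 0 0
After step 4: ants at (0,2),(0,2),(0,2)
  0 0 7 0
  0 0 7 0
  0 1 0 0
  0 0 0 0

0 0 7 0
0 0 7 0
0 1 0 0
0 0 0 0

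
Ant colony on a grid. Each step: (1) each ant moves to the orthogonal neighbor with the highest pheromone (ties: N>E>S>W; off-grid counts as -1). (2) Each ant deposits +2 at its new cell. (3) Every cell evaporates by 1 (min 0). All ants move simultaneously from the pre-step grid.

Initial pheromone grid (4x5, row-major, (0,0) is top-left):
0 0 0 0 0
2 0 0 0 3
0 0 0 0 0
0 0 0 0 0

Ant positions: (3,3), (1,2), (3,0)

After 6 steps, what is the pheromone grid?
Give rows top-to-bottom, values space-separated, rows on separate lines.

After step 1: ants at (2,3),(0,2),(2,0)
  0 0 1 0 0
  1 0 0 0 2
  1 0 0 1 0
  0 0 0 0 0
After step 2: ants at (1,3),(0,3),(1,0)
  0 0 0 1 0
  2 0 0 1 1
  0 0 0 0 0
  0 0 0 0 0
After step 3: ants at (0,3),(1,3),(0,0)
  1 0 0 2 0
  1 0 0 2 0
  0 0 0 0 0
  0 0 0 0 0
After step 4: ants at (1,3),(0,3),(1,0)
  0 0 0 3 0
  2 0 0 3 0
  0 0 0 0 0
  0 0 0 0 0
After step 5: ants at (0,3),(1,3),(0,0)
  1 0 0 4 0
  1 0 0 4 0
  0 0 0 0 0
  0 0 0 0 0
After step 6: ants at (1,3),(0,3),(1,0)
  0 0 0 5 0
  2 0 0 5 0
  0 0 0 0 0
  0 0 0 0 0

0 0 0 5 0
2 0 0 5 0
0 0 0 0 0
0 0 0 0 0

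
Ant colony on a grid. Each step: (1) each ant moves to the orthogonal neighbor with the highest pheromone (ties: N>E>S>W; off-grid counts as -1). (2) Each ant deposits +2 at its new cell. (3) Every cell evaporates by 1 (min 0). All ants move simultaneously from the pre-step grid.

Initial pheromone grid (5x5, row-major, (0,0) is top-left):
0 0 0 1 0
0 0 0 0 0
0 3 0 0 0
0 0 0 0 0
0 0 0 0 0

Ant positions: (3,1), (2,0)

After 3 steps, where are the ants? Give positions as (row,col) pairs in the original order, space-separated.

Step 1: ant0:(3,1)->N->(2,1) | ant1:(2,0)->E->(2,1)
  grid max=6 at (2,1)
Step 2: ant0:(2,1)->N->(1,1) | ant1:(2,1)->N->(1,1)
  grid max=5 at (2,1)
Step 3: ant0:(1,1)->S->(2,1) | ant1:(1,1)->S->(2,1)
  grid max=8 at (2,1)

(2,1) (2,1)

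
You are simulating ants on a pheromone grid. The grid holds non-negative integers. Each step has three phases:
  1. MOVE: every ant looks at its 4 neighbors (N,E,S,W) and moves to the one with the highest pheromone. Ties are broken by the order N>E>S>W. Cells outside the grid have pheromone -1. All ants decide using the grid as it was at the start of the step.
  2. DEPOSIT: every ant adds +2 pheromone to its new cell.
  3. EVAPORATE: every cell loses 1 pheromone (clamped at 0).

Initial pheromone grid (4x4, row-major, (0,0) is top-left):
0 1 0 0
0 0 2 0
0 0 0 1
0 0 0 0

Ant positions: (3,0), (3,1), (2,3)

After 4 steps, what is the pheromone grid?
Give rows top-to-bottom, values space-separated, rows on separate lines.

After step 1: ants at (2,0),(2,1),(1,3)
  0 0 0 0
  0 0 1 1
  1 1 0 0
  0 0 0 0
After step 2: ants at (2,1),(2,0),(1,2)
  0 0 0 0
  0 0 2 0
  2 2 0 0
  0 0 0 0
After step 3: ants at (2,0),(2,1),(0,2)
  0 0 1 0
  0 0 1 0
  3 3 0 0
  0 0 0 0
After step 4: ants at (2,1),(2,0),(1,2)
  0 0 0 0
  0 0 2 0
  4 4 0 0
  0 0 0 0

0 0 0 0
0 0 2 0
4 4 0 0
0 0 0 0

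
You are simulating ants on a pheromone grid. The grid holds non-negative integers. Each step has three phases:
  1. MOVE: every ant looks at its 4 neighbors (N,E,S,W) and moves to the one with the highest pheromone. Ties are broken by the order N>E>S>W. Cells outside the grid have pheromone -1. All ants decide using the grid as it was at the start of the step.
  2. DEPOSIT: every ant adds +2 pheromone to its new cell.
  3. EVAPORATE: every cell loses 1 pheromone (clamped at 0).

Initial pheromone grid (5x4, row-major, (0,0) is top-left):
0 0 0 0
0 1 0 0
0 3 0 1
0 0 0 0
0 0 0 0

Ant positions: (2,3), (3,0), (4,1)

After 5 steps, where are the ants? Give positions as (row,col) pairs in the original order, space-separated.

Step 1: ant0:(2,3)->N->(1,3) | ant1:(3,0)->N->(2,0) | ant2:(4,1)->N->(3,1)
  grid max=2 at (2,1)
Step 2: ant0:(1,3)->N->(0,3) | ant1:(2,0)->E->(2,1) | ant2:(3,1)->N->(2,1)
  grid max=5 at (2,1)
Step 3: ant0:(0,3)->S->(1,3) | ant1:(2,1)->N->(1,1) | ant2:(2,1)->N->(1,1)
  grid max=4 at (2,1)
Step 4: ant0:(1,3)->N->(0,3) | ant1:(1,1)->S->(2,1) | ant2:(1,1)->S->(2,1)
  grid max=7 at (2,1)
Step 5: ant0:(0,3)->S->(1,3) | ant1:(2,1)->N->(1,1) | ant2:(2,1)->N->(1,1)
  grid max=6 at (2,1)

(1,3) (1,1) (1,1)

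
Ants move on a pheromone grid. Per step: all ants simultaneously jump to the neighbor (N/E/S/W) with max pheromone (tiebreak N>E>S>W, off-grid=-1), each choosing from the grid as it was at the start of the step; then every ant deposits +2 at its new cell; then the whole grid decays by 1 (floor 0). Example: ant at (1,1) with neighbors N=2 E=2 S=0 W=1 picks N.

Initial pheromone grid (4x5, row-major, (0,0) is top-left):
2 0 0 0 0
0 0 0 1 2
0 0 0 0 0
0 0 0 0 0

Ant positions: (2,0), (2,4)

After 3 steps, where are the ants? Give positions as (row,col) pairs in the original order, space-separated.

Step 1: ant0:(2,0)->N->(1,0) | ant1:(2,4)->N->(1,4)
  grid max=3 at (1,4)
Step 2: ant0:(1,0)->N->(0,0) | ant1:(1,4)->N->(0,4)
  grid max=2 at (0,0)
Step 3: ant0:(0,0)->E->(0,1) | ant1:(0,4)->S->(1,4)
  grid max=3 at (1,4)

(0,1) (1,4)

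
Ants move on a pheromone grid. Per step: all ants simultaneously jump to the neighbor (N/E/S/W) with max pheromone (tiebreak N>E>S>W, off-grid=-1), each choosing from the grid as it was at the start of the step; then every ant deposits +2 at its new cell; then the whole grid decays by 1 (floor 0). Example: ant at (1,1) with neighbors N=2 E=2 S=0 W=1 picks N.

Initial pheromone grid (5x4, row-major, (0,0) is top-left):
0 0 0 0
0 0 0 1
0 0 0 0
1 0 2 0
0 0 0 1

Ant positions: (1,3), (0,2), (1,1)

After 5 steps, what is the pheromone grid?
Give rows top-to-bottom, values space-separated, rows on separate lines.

After step 1: ants at (0,3),(0,3),(0,1)
  0 1 0 3
  0 0 0 0
  0 0 0 0
  0 0 1 0
  0 0 0 0
After step 2: ants at (1,3),(1,3),(0,2)
  0 0 1 2
  0 0 0 3
  0 0 0 0
  0 0 0 0
  0 0 0 0
After step 3: ants at (0,3),(0,3),(0,3)
  0 0 0 7
  0 0 0 2
  0 0 0 0
  0 0 0 0
  0 0 0 0
After step 4: ants at (1,3),(1,3),(1,3)
  0 0 0 6
  0 0 0 7
  0 0 0 0
  0 0 0 0
  0 0 0 0
After step 5: ants at (0,3),(0,3),(0,3)
  0 0 0 11
  0 0 0 6
  0 0 0 0
  0 0 0 0
  0 0 0 0

0 0 0 11
0 0 0 6
0 0 0 0
0 0 0 0
0 0 0 0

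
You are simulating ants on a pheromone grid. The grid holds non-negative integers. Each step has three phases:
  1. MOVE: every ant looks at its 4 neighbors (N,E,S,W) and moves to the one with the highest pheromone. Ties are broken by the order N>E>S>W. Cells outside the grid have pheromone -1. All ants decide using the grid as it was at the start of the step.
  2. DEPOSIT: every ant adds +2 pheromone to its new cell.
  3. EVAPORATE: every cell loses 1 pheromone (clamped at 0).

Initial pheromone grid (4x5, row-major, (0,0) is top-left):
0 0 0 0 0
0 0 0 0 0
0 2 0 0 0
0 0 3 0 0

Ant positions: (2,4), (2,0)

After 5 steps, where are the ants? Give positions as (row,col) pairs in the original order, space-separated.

Step 1: ant0:(2,4)->N->(1,4) | ant1:(2,0)->E->(2,1)
  grid max=3 at (2,1)
Step 2: ant0:(1,4)->N->(0,4) | ant1:(2,1)->N->(1,1)
  grid max=2 at (2,1)
Step 3: ant0:(0,4)->S->(1,4) | ant1:(1,1)->S->(2,1)
  grid max=3 at (2,1)
Step 4: ant0:(1,4)->N->(0,4) | ant1:(2,1)->N->(1,1)
  grid max=2 at (2,1)
Step 5: ant0:(0,4)->S->(1,4) | ant1:(1,1)->S->(2,1)
  grid max=3 at (2,1)

(1,4) (2,1)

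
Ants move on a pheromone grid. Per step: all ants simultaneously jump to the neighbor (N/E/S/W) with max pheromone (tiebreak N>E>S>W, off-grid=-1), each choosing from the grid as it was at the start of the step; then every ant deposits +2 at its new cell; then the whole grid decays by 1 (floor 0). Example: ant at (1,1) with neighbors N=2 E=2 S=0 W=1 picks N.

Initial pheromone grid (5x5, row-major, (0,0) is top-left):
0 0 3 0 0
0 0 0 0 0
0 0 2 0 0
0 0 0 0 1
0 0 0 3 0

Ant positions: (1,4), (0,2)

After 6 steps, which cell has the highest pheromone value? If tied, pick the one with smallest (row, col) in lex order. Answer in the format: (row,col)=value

Answer: (0,2)=7

Derivation:
Step 1: ant0:(1,4)->N->(0,4) | ant1:(0,2)->E->(0,3)
  grid max=2 at (0,2)
Step 2: ant0:(0,4)->W->(0,3) | ant1:(0,3)->W->(0,2)
  grid max=3 at (0,2)
Step 3: ant0:(0,3)->W->(0,2) | ant1:(0,2)->E->(0,3)
  grid max=4 at (0,2)
Step 4: ant0:(0,2)->E->(0,3) | ant1:(0,3)->W->(0,2)
  grid max=5 at (0,2)
Step 5: ant0:(0,3)->W->(0,2) | ant1:(0,2)->E->(0,3)
  grid max=6 at (0,2)
Step 6: ant0:(0,2)->E->(0,3) | ant1:(0,3)->W->(0,2)
  grid max=7 at (0,2)
Final grid:
  0 0 7 6 0
  0 0 0 0 0
  0 0 0 0 0
  0 0 0 0 0
  0 0 0 0 0
Max pheromone 7 at (0,2)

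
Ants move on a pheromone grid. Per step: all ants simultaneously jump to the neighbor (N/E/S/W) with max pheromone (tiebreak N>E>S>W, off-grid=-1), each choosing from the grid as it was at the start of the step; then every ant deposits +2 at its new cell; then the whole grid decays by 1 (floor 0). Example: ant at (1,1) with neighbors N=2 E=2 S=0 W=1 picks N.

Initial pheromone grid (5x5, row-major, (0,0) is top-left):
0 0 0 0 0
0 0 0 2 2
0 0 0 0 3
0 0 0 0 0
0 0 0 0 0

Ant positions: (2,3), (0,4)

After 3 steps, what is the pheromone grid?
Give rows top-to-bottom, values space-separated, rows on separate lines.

After step 1: ants at (2,4),(1,4)
  0 0 0 0 0
  0 0 0 1 3
  0 0 0 0 4
  0 0 0 0 0
  0 0 0 0 0
After step 2: ants at (1,4),(2,4)
  0 0 0 0 0
  0 0 0 0 4
  0 0 0 0 5
  0 0 0 0 0
  0 0 0 0 0
After step 3: ants at (2,4),(1,4)
  0 0 0 0 0
  0 0 0 0 5
  0 0 0 0 6
  0 0 0 0 0
  0 0 0 0 0

0 0 0 0 0
0 0 0 0 5
0 0 0 0 6
0 0 0 0 0
0 0 0 0 0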